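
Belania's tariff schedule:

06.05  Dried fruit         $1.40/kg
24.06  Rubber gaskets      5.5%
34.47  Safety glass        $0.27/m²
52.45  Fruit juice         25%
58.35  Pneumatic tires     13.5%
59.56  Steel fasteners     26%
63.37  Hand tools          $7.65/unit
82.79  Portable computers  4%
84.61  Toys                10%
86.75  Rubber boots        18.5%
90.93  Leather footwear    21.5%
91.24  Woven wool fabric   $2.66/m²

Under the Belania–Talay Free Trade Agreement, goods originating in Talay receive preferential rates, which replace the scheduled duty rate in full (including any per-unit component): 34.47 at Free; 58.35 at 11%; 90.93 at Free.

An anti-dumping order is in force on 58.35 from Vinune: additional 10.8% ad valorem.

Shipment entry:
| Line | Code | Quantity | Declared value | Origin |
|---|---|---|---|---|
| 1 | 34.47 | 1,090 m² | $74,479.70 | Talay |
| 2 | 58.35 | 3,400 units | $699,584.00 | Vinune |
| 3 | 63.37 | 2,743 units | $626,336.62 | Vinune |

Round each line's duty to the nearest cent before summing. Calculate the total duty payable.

Line 1 (34.47, Talay, 1,090 m², $74,479.70):
Base rate for 34.47 is $0.27/m².
Origin Talay qualifies under the Belania–Talay agreement and 34.47 is covered: preferential rate Free applies instead.
Duty = $74,479.70 × 0% = $0.00.
Line 2 (58.35, Vinune, 3,400 units, $699,584.00):
Base rate for 58.35 is 13.5%.
58.35 has an FTA preferential rate, but origin Vinune is not Talay; base rate stands.
Additional duty on 58.35 from Vinune: +10.8%. Applied ad valorem rate: 13.5% + 10.8% = 24.3%.
Duty = $699,584.00 × 24.3% = $169,998.91.
Line 3 (63.37, Vinune, 2,743 units, $626,336.62):
Base rate for 63.37 is $7.65/unit.
Duty = 2,743 × $7.65 = $20,983.95.
Total = $0.00 + $169,998.91 + $20,983.95 = $190,982.86.

$190,982.86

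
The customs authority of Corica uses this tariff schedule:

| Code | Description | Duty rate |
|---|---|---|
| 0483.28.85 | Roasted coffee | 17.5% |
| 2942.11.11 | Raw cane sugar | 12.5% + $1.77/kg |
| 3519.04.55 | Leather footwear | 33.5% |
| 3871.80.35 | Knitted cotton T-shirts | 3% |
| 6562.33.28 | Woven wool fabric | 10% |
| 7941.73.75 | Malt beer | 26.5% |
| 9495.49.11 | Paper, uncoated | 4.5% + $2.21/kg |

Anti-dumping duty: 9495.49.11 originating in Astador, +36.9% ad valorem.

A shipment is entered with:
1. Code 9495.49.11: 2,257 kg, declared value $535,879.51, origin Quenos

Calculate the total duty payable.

$29,102.55

Line 1 (9495.49.11, Quenos, 2,257 kg, $535,879.51):
Base rate for 9495.49.11 is 4.5% + $2.21/kg.
The additional-duty order on 9495.49.11 targets Astador, not Quenos; it does not apply.
Duty = $535,879.51 × 4.5% + 2,257 × $2.21 = $29,102.55.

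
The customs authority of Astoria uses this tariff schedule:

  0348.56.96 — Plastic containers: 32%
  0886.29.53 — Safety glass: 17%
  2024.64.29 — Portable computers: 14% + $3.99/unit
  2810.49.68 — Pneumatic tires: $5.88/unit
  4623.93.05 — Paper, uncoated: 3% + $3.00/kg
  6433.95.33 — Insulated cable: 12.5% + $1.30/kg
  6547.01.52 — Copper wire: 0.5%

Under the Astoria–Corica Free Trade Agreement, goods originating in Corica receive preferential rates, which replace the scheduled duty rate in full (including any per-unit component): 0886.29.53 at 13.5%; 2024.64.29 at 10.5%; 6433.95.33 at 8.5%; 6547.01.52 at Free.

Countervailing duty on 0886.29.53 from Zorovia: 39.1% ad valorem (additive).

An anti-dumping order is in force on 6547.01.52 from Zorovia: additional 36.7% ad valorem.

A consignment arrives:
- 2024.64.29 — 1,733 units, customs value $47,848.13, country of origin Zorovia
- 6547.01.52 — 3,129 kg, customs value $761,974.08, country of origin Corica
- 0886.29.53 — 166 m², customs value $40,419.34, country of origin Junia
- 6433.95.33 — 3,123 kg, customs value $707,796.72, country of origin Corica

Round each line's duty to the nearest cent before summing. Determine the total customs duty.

Line 1 (2024.64.29, Zorovia, 1,733 units, $47,848.13):
Base rate for 2024.64.29 is 14% + $3.99/unit.
2024.64.29 has an FTA preferential rate, but origin Zorovia is not Corica; base rate stands.
Duty = $47,848.13 × 14% + 1,733 × $3.99 = $13,613.41.
Line 2 (6547.01.52, Corica, 3,129 kg, $761,974.08):
Base rate for 6547.01.52 is 0.5%.
Origin Corica qualifies under the Astoria–Corica agreement and 6547.01.52 is covered: preferential rate Free applies instead.
The additional-duty order on 6547.01.52 targets Zorovia, not Corica; it does not apply.
Duty = $761,974.08 × 0% = $0.00.
Line 3 (0886.29.53, Junia, 166 m², $40,419.34):
Base rate for 0886.29.53 is 17%.
0886.29.53 has an FTA preferential rate, but origin Junia is not Corica; base rate stands.
The additional-duty order on 0886.29.53 targets Zorovia, not Junia; it does not apply.
Duty = $40,419.34 × 17% = $6,871.29.
Line 4 (6433.95.33, Corica, 3,123 kg, $707,796.72):
Base rate for 6433.95.33 is 12.5% + $1.30/kg.
Origin Corica qualifies under the Astoria–Corica agreement and 6433.95.33 is covered: preferential rate 8.5% applies instead.
Duty = $707,796.72 × 8.5% = $60,162.72.
Total = $13,613.41 + $0.00 + $6,871.29 + $60,162.72 = $80,647.42.

$80,647.42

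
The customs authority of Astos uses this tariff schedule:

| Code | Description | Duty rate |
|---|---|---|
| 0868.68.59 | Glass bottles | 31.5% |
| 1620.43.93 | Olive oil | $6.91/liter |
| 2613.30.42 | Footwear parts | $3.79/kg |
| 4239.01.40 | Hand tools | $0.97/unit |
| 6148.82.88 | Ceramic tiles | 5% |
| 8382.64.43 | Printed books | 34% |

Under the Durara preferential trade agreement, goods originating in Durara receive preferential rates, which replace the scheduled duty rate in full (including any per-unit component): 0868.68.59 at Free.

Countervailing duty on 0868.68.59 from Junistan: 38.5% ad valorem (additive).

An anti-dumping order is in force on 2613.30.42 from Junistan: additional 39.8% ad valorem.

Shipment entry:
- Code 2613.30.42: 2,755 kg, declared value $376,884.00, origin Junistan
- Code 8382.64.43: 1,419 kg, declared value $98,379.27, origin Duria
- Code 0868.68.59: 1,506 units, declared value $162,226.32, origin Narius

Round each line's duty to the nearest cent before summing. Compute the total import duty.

Line 1 (2613.30.42, Junistan, 2,755 kg, $376,884.00):
Base rate for 2613.30.42 is $3.79/kg.
Additional duty on 2613.30.42 from Junistan: +39.8% ad valorem. Applied ad valorem rate = 39.8%.
Duty = $376,884.00 × 39.8% + 2,755 × $3.79 = $160,441.28.
Line 2 (8382.64.43, Duria, 1,419 kg, $98,379.27):
Base rate for 8382.64.43 is 34%.
Duty = $98,379.27 × 34% = $33,448.95.
Line 3 (0868.68.59, Narius, 1,506 units, $162,226.32):
Base rate for 0868.68.59 is 31.5%.
0868.68.59 has an FTA preferential rate, but origin Narius is not Durara; base rate stands.
The additional-duty order on 0868.68.59 targets Junistan, not Narius; it does not apply.
Duty = $162,226.32 × 31.5% = $51,101.29.
Total = $160,441.28 + $33,448.95 + $51,101.29 = $244,991.52.

$244,991.52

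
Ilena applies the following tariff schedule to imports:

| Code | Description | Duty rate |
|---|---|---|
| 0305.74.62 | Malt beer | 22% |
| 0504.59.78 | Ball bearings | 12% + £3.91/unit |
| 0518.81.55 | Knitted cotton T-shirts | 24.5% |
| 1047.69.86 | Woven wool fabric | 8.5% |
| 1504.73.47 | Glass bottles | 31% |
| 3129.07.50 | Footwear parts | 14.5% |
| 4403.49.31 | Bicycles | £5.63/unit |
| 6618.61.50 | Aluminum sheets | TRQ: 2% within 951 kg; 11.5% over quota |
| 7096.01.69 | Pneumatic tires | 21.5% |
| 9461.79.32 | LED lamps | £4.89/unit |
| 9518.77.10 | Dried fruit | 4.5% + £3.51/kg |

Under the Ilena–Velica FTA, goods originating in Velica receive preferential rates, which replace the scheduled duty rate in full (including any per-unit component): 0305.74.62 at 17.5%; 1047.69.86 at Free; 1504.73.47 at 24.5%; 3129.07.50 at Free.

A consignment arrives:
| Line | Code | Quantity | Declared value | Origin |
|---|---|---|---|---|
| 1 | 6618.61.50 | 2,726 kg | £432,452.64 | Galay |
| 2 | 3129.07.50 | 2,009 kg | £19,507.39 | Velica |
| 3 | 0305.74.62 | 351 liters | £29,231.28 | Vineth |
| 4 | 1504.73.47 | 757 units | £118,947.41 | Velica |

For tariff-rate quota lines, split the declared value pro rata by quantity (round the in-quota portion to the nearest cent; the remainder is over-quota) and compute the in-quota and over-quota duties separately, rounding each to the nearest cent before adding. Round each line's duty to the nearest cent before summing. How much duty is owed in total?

Line 1 (6618.61.50, Galay, 2,726 kg, £432,452.64):
Code 6618.61.50 is under a tariff-rate quota (threshold 951 kg). In-quota: 951 kg at 2%; over-quota: 1,775 kg at 11.5%.
Pro-rata value split: in-quota = £432,452.64 × 951/2,726 = £150,866.64; over-quota = £432,452.64 − £150,866.64 = £281,586.00.
In-quota duty = £150,866.64 × 2% = £3,017.33. Over-quota duty = £281,586.00 × 11.5% = £32,382.39.
Line duty = £3,017.33 + £32,382.39 = £35,399.72.
Line 2 (3129.07.50, Velica, 2,009 kg, £19,507.39):
Base rate for 3129.07.50 is 14.5%.
Origin Velica qualifies under the Ilena–Velica agreement and 3129.07.50 is covered: preferential rate Free applies instead.
Duty = £19,507.39 × 0% = £0.00.
Line 3 (0305.74.62, Vineth, 351 liters, £29,231.28):
Base rate for 0305.74.62 is 22%.
0305.74.62 has an FTA preferential rate, but origin Vineth is not Velica; base rate stands.
Duty = £29,231.28 × 22% = £6,430.88.
Line 4 (1504.73.47, Velica, 757 units, £118,947.41):
Base rate for 1504.73.47 is 31%.
Origin Velica qualifies under the Ilena–Velica agreement and 1504.73.47 is covered: preferential rate 24.5% applies instead.
Duty = £118,947.41 × 24.5% = £29,142.12.
Total = £35,399.72 + £0.00 + £6,430.88 + £29,142.12 = £70,972.72.

£70,972.72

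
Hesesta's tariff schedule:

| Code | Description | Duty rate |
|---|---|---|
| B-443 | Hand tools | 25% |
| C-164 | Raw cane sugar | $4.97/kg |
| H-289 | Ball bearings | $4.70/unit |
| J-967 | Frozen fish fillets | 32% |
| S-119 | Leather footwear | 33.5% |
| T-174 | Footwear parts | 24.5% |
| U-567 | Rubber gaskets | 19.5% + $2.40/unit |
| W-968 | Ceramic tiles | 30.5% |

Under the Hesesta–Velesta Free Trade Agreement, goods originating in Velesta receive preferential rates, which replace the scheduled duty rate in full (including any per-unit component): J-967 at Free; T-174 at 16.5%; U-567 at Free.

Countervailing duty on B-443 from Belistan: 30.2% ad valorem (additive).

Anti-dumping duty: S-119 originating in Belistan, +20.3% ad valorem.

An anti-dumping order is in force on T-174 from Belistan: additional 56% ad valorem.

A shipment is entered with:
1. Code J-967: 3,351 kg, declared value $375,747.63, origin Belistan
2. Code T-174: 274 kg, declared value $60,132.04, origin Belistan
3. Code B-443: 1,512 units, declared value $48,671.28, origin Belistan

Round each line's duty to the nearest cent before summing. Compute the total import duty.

Line 1 (J-967, Belistan, 3,351 kg, $375,747.63):
Base rate for J-967 is 32%.
J-967 has an FTA preferential rate, but origin Belistan is not Velesta; base rate stands.
Duty = $375,747.63 × 32% = $120,239.24.
Line 2 (T-174, Belistan, 274 kg, $60,132.04):
Base rate for T-174 is 24.5%.
T-174 has an FTA preferential rate, but origin Belistan is not Velesta; base rate stands.
Additional duty on T-174 from Belistan: +56%. Applied ad valorem rate: 24.5% + 56% = 80.5%.
Duty = $60,132.04 × 80.5% = $48,406.29.
Line 3 (B-443, Belistan, 1,512 units, $48,671.28):
Base rate for B-443 is 25%.
Additional duty on B-443 from Belistan: +30.2%. Applied ad valorem rate: 25% + 30.2% = 55.2%.
Duty = $48,671.28 × 55.2% = $26,866.55.
Total = $120,239.24 + $48,406.29 + $26,866.55 = $195,512.08.

$195,512.08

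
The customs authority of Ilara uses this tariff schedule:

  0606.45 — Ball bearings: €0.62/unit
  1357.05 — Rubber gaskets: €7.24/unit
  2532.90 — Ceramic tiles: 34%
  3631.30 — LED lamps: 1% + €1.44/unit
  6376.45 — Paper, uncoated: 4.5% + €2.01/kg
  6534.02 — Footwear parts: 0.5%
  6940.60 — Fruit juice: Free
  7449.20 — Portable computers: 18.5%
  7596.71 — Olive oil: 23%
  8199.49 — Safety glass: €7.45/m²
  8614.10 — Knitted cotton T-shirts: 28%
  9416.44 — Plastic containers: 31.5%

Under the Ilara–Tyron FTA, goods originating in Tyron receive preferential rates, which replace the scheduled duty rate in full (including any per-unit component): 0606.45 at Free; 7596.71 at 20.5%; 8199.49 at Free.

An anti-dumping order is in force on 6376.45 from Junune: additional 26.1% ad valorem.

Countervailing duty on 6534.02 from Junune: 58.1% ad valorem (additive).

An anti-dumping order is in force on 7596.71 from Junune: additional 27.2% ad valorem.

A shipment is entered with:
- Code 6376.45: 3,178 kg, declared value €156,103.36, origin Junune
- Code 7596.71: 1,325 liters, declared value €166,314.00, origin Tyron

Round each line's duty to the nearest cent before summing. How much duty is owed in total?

€88,249.78

Line 1 (6376.45, Junune, 3,178 kg, €156,103.36):
Base rate for 6376.45 is 4.5% + €2.01/kg.
Additional duty on 6376.45 from Junune: +26.1%. Applied ad valorem rate: 4.5% + 26.1% = 30.6%.
Duty = €156,103.36 × 30.6% + 3,178 × €2.01 = €54,155.41.
Line 2 (7596.71, Tyron, 1,325 liters, €166,314.00):
Base rate for 7596.71 is 23%.
Origin Tyron qualifies under the Ilara–Tyron agreement and 7596.71 is covered: preferential rate 20.5% applies instead.
The additional-duty order on 7596.71 targets Junune, not Tyron; it does not apply.
Duty = €166,314.00 × 20.5% = €34,094.37.
Total = €54,155.41 + €34,094.37 = €88,249.78.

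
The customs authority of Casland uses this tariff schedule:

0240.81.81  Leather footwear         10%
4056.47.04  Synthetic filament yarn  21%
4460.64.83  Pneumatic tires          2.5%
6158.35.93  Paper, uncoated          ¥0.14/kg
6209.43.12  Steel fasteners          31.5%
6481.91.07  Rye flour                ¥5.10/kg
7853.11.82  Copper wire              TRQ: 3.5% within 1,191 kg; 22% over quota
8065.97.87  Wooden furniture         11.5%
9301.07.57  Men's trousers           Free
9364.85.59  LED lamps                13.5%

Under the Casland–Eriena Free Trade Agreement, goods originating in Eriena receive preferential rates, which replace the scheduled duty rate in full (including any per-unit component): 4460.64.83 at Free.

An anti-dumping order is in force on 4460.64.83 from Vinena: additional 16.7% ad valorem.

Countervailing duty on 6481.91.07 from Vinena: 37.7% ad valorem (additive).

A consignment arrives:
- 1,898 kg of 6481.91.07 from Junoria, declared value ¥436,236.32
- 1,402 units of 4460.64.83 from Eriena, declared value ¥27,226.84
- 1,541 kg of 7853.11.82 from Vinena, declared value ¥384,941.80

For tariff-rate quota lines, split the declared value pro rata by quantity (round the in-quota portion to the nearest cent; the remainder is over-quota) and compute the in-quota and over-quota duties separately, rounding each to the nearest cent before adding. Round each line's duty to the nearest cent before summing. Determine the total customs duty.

¥39,327.31

Line 1 (6481.91.07, Junoria, 1,898 kg, ¥436,236.32):
Base rate for 6481.91.07 is ¥5.10/kg.
The additional-duty order on 6481.91.07 targets Vinena, not Junoria; it does not apply.
Duty = 1,898 × ¥5.10 = ¥9,679.80.
Line 2 (4460.64.83, Eriena, 1,402 units, ¥27,226.84):
Base rate for 4460.64.83 is 2.5%.
Origin Eriena qualifies under the Casland–Eriena agreement and 4460.64.83 is covered: preferential rate Free applies instead.
The additional-duty order on 4460.64.83 targets Vinena, not Eriena; it does not apply.
Duty = ¥27,226.84 × 0% = ¥0.00.
Line 3 (7853.11.82, Vinena, 1,541 kg, ¥384,941.80):
Code 7853.11.82 is under a tariff-rate quota (threshold 1,191 kg). In-quota: 1,191 kg at 3.5%; over-quota: 350 kg at 22%.
Pro-rata value split: in-quota = ¥384,941.80 × 1,191/1,541 = ¥297,511.80; over-quota = ¥384,941.80 − ¥297,511.80 = ¥87,430.00.
In-quota duty = ¥297,511.80 × 3.5% = ¥10,412.91. Over-quota duty = ¥87,430.00 × 22% = ¥19,234.60.
Line duty = ¥10,412.91 + ¥19,234.60 = ¥29,647.51.
Total = ¥9,679.80 + ¥0.00 + ¥29,647.51 = ¥39,327.31.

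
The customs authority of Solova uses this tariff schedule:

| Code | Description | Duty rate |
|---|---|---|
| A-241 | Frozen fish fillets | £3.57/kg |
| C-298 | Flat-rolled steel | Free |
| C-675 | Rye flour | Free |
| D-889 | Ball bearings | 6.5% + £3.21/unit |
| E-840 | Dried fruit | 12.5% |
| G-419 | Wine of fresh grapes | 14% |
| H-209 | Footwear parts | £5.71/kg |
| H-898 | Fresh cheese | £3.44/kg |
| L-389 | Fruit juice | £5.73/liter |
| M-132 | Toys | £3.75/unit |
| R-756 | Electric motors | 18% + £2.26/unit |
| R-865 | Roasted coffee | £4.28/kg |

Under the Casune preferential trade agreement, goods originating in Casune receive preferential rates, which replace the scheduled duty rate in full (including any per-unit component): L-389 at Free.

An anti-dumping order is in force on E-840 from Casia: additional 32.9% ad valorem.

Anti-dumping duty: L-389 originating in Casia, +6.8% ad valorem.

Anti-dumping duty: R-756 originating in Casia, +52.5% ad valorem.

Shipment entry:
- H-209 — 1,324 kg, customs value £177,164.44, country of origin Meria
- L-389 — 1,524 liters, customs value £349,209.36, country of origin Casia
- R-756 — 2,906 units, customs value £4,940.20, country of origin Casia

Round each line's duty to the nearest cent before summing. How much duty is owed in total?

Line 1 (H-209, Meria, 1,324 kg, £177,164.44):
Base rate for H-209 is £5.71/kg.
Duty = 1,324 × £5.71 = £7,560.04.
Line 2 (L-389, Casia, 1,524 liters, £349,209.36):
Base rate for L-389 is £5.73/liter.
L-389 has an FTA preferential rate, but origin Casia is not Casune; base rate stands.
Additional duty on L-389 from Casia: +6.8% ad valorem. Applied ad valorem rate = 6.8%.
Duty = £349,209.36 × 6.8% + 1,524 × £5.73 = £32,478.76.
Line 3 (R-756, Casia, 2,906 units, £4,940.20):
Base rate for R-756 is 18% + £2.26/unit.
Additional duty on R-756 from Casia: +52.5%. Applied ad valorem rate: 18% + 52.5% = 70.5%.
Duty = £4,940.20 × 70.5% + 2,906 × £2.26 = £10,050.40.
Total = £7,560.04 + £32,478.76 + £10,050.40 = £50,089.20.

£50,089.20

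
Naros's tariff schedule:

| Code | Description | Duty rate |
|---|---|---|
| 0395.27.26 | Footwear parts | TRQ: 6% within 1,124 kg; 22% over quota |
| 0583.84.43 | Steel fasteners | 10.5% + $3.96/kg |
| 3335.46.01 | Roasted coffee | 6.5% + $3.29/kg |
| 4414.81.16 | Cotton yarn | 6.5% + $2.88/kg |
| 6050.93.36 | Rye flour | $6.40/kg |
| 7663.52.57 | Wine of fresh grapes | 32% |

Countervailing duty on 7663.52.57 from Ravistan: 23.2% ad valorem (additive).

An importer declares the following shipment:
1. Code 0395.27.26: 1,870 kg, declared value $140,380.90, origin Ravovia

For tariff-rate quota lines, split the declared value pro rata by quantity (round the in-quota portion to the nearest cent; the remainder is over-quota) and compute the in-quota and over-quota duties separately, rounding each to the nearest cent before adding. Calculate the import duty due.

Line 1 (0395.27.26, Ravovia, 1,870 kg, $140,380.90):
Code 0395.27.26 is under a tariff-rate quota (threshold 1,124 kg). In-quota: 1,124 kg at 6%; over-quota: 746 kg at 22%.
Pro-rata value split: in-quota = $140,380.90 × 1,124/1,870 = $84,378.68; over-quota = $140,380.90 − $84,378.68 = $56,002.22.
In-quota duty = $84,378.68 × 6% = $5,062.72. Over-quota duty = $56,002.22 × 22% = $12,320.49.
Line duty = $5,062.72 + $12,320.49 = $17,383.21.

$17,383.21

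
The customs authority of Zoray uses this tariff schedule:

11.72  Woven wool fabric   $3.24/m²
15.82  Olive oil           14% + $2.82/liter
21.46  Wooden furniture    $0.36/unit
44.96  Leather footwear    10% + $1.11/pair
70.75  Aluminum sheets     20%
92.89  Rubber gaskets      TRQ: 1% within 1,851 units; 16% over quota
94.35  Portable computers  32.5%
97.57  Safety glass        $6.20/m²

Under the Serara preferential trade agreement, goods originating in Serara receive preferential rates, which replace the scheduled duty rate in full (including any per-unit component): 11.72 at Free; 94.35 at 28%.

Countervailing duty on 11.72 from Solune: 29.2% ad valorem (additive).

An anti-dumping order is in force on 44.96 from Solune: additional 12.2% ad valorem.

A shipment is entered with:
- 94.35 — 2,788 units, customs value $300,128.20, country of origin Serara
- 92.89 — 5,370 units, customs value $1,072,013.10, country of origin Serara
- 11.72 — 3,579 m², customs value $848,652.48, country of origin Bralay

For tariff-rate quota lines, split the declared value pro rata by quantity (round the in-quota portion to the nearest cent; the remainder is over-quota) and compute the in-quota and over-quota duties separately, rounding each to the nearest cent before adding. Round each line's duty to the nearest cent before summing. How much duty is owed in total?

Line 1 (94.35, Serara, 2,788 units, $300,128.20):
Base rate for 94.35 is 32.5%.
Origin Serara qualifies under the Zoray–Serara agreement and 94.35 is covered: preferential rate 28% applies instead.
Duty = $300,128.20 × 28% = $84,035.90.
Line 2 (92.89, Serara, 5,370 units, $1,072,013.10):
Code 92.89 is under a tariff-rate quota (threshold 1,851 units). In-quota: 1,851 units at 1%; over-quota: 3,519 units at 16%.
Pro-rata value split: in-quota = $1,072,013.10 × 1,851/5,370 = $369,515.13; over-quota = $1,072,013.10 − $369,515.13 = $702,497.97.
In-quota duty = $369,515.13 × 1% = $3,695.15. Over-quota duty = $702,497.97 × 16% = $112,399.68.
Line duty = $3,695.15 + $112,399.68 = $116,094.83.
Line 3 (11.72, Bralay, 3,579 m², $848,652.48):
Base rate for 11.72 is $3.24/m².
11.72 has an FTA preferential rate, but origin Bralay is not Serara; base rate stands.
The additional-duty order on 11.72 targets Solune, not Bralay; it does not apply.
Duty = 3,579 × $3.24 = $11,595.96.
Total = $84,035.90 + $116,094.83 + $11,595.96 = $211,726.69.

$211,726.69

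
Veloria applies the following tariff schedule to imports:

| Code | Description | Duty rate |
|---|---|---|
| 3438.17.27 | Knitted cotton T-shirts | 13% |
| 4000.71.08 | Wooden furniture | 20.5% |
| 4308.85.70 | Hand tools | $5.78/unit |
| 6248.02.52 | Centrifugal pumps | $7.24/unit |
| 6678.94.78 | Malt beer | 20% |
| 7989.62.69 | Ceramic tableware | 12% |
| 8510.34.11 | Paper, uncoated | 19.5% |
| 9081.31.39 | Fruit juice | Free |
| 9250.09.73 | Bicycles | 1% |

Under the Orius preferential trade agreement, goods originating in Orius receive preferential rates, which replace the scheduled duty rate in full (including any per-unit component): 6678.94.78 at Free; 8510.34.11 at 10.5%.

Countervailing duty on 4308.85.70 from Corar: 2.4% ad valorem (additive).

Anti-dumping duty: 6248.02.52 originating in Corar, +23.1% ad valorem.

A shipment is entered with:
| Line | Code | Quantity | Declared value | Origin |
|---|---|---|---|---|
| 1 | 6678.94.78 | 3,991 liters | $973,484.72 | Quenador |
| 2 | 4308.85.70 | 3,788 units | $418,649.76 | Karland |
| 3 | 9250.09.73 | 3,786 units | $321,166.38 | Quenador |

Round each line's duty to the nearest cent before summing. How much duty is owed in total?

Line 1 (6678.94.78, Quenador, 3,991 liters, $973,484.72):
Base rate for 6678.94.78 is 20%.
6678.94.78 has an FTA preferential rate, but origin Quenador is not Orius; base rate stands.
Duty = $973,484.72 × 20% = $194,696.94.
Line 2 (4308.85.70, Karland, 3,788 units, $418,649.76):
Base rate for 4308.85.70 is $5.78/unit.
The additional-duty order on 4308.85.70 targets Corar, not Karland; it does not apply.
Duty = 3,788 × $5.78 = $21,894.64.
Line 3 (9250.09.73, Quenador, 3,786 units, $321,166.38):
Base rate for 9250.09.73 is 1%.
Duty = $321,166.38 × 1% = $3,211.66.
Total = $194,696.94 + $21,894.64 + $3,211.66 = $219,803.24.

$219,803.24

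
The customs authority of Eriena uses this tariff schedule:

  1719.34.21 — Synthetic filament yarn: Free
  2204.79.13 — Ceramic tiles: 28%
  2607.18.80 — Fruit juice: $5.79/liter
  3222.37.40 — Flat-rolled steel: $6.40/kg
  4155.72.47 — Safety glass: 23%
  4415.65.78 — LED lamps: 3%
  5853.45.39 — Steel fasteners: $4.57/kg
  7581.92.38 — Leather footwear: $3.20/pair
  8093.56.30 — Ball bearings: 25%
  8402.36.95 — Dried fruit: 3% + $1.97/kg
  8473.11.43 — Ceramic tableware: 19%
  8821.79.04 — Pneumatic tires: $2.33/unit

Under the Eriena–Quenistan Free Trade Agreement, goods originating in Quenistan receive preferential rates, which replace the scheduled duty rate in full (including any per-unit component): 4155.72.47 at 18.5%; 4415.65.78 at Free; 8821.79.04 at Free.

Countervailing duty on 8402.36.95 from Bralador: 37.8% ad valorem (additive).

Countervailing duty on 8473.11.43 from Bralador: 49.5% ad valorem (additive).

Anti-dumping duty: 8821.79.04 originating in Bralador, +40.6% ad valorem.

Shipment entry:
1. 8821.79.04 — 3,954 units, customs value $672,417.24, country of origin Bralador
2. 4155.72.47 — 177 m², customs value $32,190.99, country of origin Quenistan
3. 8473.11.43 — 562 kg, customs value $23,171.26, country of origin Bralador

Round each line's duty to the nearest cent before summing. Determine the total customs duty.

$304,041.86

Line 1 (8821.79.04, Bralador, 3,954 units, $672,417.24):
Base rate for 8821.79.04 is $2.33/unit.
8821.79.04 has an FTA preferential rate, but origin Bralador is not Quenistan; base rate stands.
Additional duty on 8821.79.04 from Bralador: +40.6% ad valorem. Applied ad valorem rate = 40.6%.
Duty = $672,417.24 × 40.6% + 3,954 × $2.33 = $282,214.22.
Line 2 (4155.72.47, Quenistan, 177 m², $32,190.99):
Base rate for 4155.72.47 is 23%.
Origin Quenistan qualifies under the Eriena–Quenistan agreement and 4155.72.47 is covered: preferential rate 18.5% applies instead.
Duty = $32,190.99 × 18.5% = $5,955.33.
Line 3 (8473.11.43, Bralador, 562 kg, $23,171.26):
Base rate for 8473.11.43 is 19%.
Additional duty on 8473.11.43 from Bralador: +49.5%. Applied ad valorem rate: 19% + 49.5% = 68.5%.
Duty = $23,171.26 × 68.5% = $15,872.31.
Total = $282,214.22 + $5,955.33 + $15,872.31 = $304,041.86.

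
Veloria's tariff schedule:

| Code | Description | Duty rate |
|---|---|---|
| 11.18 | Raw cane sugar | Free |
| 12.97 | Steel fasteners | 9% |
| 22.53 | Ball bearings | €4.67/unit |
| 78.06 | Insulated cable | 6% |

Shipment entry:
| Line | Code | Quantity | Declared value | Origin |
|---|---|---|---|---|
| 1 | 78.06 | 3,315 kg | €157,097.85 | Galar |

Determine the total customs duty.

Line 1 (78.06, Galar, 3,315 kg, €157,097.85):
Base rate for 78.06 is 6%.
Duty = €157,097.85 × 6% = €9,425.87.

€9,425.87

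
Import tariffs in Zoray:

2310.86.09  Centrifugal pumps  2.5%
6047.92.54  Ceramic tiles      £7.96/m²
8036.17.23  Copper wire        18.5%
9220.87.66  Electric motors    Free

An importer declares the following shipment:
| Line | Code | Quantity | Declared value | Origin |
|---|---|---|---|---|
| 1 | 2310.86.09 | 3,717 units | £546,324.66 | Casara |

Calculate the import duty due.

£13,658.12

Line 1 (2310.86.09, Casara, 3,717 units, £546,324.66):
Base rate for 2310.86.09 is 2.5%.
Duty = £546,324.66 × 2.5% = £13,658.12.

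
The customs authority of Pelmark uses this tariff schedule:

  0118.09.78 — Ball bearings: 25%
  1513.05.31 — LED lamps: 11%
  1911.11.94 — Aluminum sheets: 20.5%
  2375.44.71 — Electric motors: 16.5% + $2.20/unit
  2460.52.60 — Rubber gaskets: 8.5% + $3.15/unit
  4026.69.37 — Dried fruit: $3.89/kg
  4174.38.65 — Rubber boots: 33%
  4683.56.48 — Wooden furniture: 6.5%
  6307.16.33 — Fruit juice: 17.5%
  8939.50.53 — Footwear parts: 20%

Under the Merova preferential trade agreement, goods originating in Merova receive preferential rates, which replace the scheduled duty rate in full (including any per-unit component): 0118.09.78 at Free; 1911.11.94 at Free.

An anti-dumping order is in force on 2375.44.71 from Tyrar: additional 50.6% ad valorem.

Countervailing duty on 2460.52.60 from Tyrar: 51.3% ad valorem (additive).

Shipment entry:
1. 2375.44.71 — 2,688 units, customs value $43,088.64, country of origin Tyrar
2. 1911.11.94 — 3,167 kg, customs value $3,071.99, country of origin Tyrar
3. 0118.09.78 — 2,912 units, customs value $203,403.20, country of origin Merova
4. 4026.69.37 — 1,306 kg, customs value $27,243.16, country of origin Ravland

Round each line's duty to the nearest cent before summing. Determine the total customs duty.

$40,536.18

Line 1 (2375.44.71, Tyrar, 2,688 units, $43,088.64):
Base rate for 2375.44.71 is 16.5% + $2.20/unit.
Additional duty on 2375.44.71 from Tyrar: +50.6%. Applied ad valorem rate: 16.5% + 50.6% = 67.1%.
Duty = $43,088.64 × 67.1% + 2,688 × $2.20 = $34,826.08.
Line 2 (1911.11.94, Tyrar, 3,167 kg, $3,071.99):
Base rate for 1911.11.94 is 20.5%.
1911.11.94 has an FTA preferential rate, but origin Tyrar is not Merova; base rate stands.
Duty = $3,071.99 × 20.5% = $629.76.
Line 3 (0118.09.78, Merova, 2,912 units, $203,403.20):
Base rate for 0118.09.78 is 25%.
Origin Merova qualifies under the Pelmark–Merova agreement and 0118.09.78 is covered: preferential rate Free applies instead.
Duty = $203,403.20 × 0% = $0.00.
Line 4 (4026.69.37, Ravland, 1,306 kg, $27,243.16):
Base rate for 4026.69.37 is $3.89/kg.
Duty = 1,306 × $3.89 = $5,080.34.
Total = $34,826.08 + $629.76 + $0.00 + $5,080.34 = $40,536.18.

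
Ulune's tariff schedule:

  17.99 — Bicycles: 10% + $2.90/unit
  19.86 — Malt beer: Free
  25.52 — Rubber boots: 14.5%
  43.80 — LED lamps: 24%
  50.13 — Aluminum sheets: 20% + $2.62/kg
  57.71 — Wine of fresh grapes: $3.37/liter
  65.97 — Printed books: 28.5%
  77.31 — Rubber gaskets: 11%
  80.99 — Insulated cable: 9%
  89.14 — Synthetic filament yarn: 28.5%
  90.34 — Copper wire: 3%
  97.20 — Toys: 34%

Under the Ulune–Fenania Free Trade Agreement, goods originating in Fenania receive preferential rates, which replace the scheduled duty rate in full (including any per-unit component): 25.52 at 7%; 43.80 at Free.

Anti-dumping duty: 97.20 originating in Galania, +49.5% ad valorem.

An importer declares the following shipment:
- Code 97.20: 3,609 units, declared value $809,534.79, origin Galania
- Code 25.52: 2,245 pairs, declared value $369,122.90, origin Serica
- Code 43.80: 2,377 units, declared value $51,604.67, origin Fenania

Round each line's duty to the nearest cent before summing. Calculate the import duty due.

Line 1 (97.20, Galania, 3,609 units, $809,534.79):
Base rate for 97.20 is 34%.
Additional duty on 97.20 from Galania: +49.5%. Applied ad valorem rate: 34% + 49.5% = 83.5%.
Duty = $809,534.79 × 83.5% = $675,961.55.
Line 2 (25.52, Serica, 2,245 pairs, $369,122.90):
Base rate for 25.52 is 14.5%.
25.52 has an FTA preferential rate, but origin Serica is not Fenania; base rate stands.
Duty = $369,122.90 × 14.5% = $53,522.82.
Line 3 (43.80, Fenania, 2,377 units, $51,604.67):
Base rate for 43.80 is 24%.
Origin Fenania qualifies under the Ulune–Fenania agreement and 43.80 is covered: preferential rate Free applies instead.
Duty = $51,604.67 × 0% = $0.00.
Total = $675,961.55 + $53,522.82 + $0.00 = $729,484.37.

$729,484.37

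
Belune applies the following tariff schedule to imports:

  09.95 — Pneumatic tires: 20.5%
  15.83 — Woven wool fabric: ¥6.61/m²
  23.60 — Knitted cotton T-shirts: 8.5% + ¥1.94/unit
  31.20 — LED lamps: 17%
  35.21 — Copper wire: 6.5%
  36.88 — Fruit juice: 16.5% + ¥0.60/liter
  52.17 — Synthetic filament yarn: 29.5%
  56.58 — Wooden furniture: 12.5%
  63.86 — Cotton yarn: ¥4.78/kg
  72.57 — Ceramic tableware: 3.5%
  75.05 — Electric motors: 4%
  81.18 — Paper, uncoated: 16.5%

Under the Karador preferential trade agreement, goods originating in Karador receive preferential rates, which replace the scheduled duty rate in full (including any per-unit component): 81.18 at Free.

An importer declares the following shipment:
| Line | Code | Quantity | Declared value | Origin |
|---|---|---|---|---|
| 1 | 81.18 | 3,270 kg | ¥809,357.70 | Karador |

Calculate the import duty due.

¥0.00

Line 1 (81.18, Karador, 3,270 kg, ¥809,357.70):
Base rate for 81.18 is 16.5%.
Origin Karador qualifies under the Belune–Karador agreement and 81.18 is covered: preferential rate Free applies instead.
Duty = ¥809,357.70 × 0% = ¥0.00.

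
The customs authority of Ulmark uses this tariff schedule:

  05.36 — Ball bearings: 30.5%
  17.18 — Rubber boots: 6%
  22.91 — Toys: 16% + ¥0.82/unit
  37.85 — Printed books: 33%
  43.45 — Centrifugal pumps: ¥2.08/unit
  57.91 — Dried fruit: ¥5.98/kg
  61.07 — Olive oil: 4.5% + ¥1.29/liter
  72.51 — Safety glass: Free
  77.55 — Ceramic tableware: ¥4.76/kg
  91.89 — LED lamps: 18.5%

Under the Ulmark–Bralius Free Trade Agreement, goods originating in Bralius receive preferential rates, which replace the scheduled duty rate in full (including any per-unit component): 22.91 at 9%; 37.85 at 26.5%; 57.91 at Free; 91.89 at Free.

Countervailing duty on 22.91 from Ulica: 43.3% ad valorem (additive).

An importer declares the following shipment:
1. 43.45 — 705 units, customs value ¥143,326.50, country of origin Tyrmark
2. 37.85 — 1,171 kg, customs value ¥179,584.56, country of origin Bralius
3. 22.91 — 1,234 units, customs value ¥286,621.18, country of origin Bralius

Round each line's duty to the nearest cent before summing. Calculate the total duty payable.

¥74,852.22

Line 1 (43.45, Tyrmark, 705 units, ¥143,326.50):
Base rate for 43.45 is ¥2.08/unit.
Duty = 705 × ¥2.08 = ¥1,466.40.
Line 2 (37.85, Bralius, 1,171 kg, ¥179,584.56):
Base rate for 37.85 is 33%.
Origin Bralius qualifies under the Ulmark–Bralius agreement and 37.85 is covered: preferential rate 26.5% applies instead.
Duty = ¥179,584.56 × 26.5% = ¥47,589.91.
Line 3 (22.91, Bralius, 1,234 units, ¥286,621.18):
Base rate for 22.91 is 16% + ¥0.82/unit.
Origin Bralius qualifies under the Ulmark–Bralius agreement and 22.91 is covered: preferential rate 9% applies instead.
The additional-duty order on 22.91 targets Ulica, not Bralius; it does not apply.
Duty = ¥286,621.18 × 9% = ¥25,795.91.
Total = ¥1,466.40 + ¥47,589.91 + ¥25,795.91 = ¥74,852.22.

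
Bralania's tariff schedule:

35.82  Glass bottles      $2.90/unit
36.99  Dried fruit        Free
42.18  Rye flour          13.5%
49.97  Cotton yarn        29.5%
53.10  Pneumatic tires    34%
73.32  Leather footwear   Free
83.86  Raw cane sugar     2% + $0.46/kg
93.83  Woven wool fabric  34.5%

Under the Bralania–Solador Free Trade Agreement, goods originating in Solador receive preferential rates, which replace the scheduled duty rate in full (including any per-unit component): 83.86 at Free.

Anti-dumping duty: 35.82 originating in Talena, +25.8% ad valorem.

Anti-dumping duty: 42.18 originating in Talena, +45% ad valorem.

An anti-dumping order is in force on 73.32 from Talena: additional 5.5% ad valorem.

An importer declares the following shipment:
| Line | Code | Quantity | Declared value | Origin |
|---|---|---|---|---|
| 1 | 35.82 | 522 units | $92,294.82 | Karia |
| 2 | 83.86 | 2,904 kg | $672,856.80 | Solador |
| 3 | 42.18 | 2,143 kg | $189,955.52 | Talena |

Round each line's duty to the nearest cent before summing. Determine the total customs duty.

$112,637.78

Line 1 (35.82, Karia, 522 units, $92,294.82):
Base rate for 35.82 is $2.90/unit.
The additional-duty order on 35.82 targets Talena, not Karia; it does not apply.
Duty = 522 × $2.90 = $1,513.80.
Line 2 (83.86, Solador, 2,904 kg, $672,856.80):
Base rate for 83.86 is 2% + $0.46/kg.
Origin Solador qualifies under the Bralania–Solador agreement and 83.86 is covered: preferential rate Free applies instead.
Duty = $672,856.80 × 0% = $0.00.
Line 3 (42.18, Talena, 2,143 kg, $189,955.52):
Base rate for 42.18 is 13.5%.
Additional duty on 42.18 from Talena: +45%. Applied ad valorem rate: 13.5% + 45% = 58.5%.
Duty = $189,955.52 × 58.5% = $111,123.98.
Total = $1,513.80 + $0.00 + $111,123.98 = $112,637.78.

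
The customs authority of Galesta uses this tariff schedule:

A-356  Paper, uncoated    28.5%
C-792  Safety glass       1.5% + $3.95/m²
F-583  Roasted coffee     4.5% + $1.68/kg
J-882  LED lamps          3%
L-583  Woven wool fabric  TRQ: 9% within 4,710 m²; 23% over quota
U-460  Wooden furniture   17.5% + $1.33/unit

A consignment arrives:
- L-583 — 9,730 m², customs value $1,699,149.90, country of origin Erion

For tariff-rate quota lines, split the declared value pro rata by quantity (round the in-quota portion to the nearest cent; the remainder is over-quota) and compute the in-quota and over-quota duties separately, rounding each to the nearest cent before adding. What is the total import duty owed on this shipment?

$275,653.46

Line 1 (L-583, Erion, 9,730 m², $1,699,149.90):
Code L-583 is under a tariff-rate quota (threshold 4,710 m²). In-quota: 4,710 m² at 9%; over-quota: 5,020 m² at 23%.
Pro-rata value split: in-quota = $1,699,149.90 × 4,710/9,730 = $822,507.30; over-quota = $1,699,149.90 − $822,507.30 = $876,642.60.
In-quota duty = $822,507.30 × 9% = $74,025.66. Over-quota duty = $876,642.60 × 23% = $201,627.80.
Line duty = $74,025.66 + $201,627.80 = $275,653.46.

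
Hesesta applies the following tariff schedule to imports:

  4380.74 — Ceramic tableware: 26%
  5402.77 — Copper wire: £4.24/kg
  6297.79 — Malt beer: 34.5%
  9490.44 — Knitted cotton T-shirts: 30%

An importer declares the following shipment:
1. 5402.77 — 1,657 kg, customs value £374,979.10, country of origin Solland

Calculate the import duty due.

£7,025.68

Line 1 (5402.77, Solland, 1,657 kg, £374,979.10):
Base rate for 5402.77 is £4.24/kg.
Duty = 1,657 × £4.24 = £7,025.68.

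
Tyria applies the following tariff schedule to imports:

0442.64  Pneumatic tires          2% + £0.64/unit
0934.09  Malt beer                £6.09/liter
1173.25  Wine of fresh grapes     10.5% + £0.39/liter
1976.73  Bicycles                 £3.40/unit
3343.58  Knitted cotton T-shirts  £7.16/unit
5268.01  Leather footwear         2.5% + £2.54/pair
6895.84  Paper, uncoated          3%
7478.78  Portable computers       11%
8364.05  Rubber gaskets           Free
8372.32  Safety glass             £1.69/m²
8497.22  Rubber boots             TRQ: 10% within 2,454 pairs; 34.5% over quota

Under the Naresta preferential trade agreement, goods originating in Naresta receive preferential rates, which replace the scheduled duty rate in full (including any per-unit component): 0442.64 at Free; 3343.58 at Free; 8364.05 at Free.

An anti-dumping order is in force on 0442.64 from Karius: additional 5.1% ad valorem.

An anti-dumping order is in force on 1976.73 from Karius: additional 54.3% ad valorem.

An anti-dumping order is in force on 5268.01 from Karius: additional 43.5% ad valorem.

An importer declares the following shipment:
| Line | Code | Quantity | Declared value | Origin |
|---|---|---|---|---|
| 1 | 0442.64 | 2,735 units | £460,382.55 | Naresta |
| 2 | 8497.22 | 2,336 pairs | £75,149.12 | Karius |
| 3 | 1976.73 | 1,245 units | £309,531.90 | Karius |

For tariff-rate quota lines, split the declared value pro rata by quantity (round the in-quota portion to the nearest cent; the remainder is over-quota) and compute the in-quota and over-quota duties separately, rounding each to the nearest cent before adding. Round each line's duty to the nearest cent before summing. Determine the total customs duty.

Line 1 (0442.64, Naresta, 2,735 units, £460,382.55):
Base rate for 0442.64 is 2% + £0.64/unit.
Origin Naresta qualifies under the Tyria–Naresta agreement and 0442.64 is covered: preferential rate Free applies instead.
The additional-duty order on 0442.64 targets Karius, not Naresta; it does not apply.
Duty = £460,382.55 × 0% = £0.00.
Line 2 (8497.22, Karius, 2,336 pairs, £75,149.12):
Code 8497.22 is under a tariff-rate quota (threshold 2,454 pairs). Quantity 2,336 pairs is within the quota, so the in-quota rate 10% applies to the full value.
Duty = £75,149.12 × 10% = £7,514.91.
Line 3 (1976.73, Karius, 1,245 units, £309,531.90):
Base rate for 1976.73 is £3.40/unit.
Additional duty on 1976.73 from Karius: +54.3% ad valorem. Applied ad valorem rate = 54.3%.
Duty = £309,531.90 × 54.3% + 1,245 × £3.40 = £172,308.82.
Total = £0.00 + £7,514.91 + £172,308.82 = £179,823.73.

£179,823.73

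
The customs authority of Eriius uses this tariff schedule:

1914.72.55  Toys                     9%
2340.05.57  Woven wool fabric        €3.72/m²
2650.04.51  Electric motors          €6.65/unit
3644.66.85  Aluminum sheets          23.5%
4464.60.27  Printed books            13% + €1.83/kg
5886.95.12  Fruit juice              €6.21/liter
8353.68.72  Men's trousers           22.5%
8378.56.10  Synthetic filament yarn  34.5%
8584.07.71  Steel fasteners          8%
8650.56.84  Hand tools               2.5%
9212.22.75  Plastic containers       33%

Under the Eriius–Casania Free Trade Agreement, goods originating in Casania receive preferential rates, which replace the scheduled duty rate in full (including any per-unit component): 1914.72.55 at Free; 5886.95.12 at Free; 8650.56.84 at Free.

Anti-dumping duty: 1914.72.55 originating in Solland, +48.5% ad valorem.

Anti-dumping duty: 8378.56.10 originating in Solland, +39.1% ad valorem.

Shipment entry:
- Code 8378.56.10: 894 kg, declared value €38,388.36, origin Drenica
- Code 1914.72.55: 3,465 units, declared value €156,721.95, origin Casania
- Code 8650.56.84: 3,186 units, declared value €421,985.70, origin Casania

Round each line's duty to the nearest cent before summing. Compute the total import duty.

€13,243.98

Line 1 (8378.56.10, Drenica, 894 kg, €38,388.36):
Base rate for 8378.56.10 is 34.5%.
The additional-duty order on 8378.56.10 targets Solland, not Drenica; it does not apply.
Duty = €38,388.36 × 34.5% = €13,243.98.
Line 2 (1914.72.55, Casania, 3,465 units, €156,721.95):
Base rate for 1914.72.55 is 9%.
Origin Casania qualifies under the Eriius–Casania agreement and 1914.72.55 is covered: preferential rate Free applies instead.
The additional-duty order on 1914.72.55 targets Solland, not Casania; it does not apply.
Duty = €156,721.95 × 0% = €0.00.
Line 3 (8650.56.84, Casania, 3,186 units, €421,985.70):
Base rate for 8650.56.84 is 2.5%.
Origin Casania qualifies under the Eriius–Casania agreement and 8650.56.84 is covered: preferential rate Free applies instead.
Duty = €421,985.70 × 0% = €0.00.
Total = €13,243.98 + €0.00 + €0.00 = €13,243.98.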